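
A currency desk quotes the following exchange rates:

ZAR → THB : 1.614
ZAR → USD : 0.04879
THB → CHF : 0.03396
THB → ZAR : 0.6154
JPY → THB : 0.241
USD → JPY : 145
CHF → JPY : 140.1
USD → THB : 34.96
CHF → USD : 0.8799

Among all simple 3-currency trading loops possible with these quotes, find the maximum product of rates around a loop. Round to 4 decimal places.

CHF→JPY→THB→CHF: 140.1 × 0.241 × 0.03396 = 1.14663
THB→ZAR→USD→THB: 0.6154 × 0.04879 × 34.96 = 1.04969
CHF→USD→THB→CHF: 0.8799 × 34.96 × 0.03396 = 1.04465
Maximum is CHF→JPY→THB→CHF at 1.1466; arbitrage exists.

1.1466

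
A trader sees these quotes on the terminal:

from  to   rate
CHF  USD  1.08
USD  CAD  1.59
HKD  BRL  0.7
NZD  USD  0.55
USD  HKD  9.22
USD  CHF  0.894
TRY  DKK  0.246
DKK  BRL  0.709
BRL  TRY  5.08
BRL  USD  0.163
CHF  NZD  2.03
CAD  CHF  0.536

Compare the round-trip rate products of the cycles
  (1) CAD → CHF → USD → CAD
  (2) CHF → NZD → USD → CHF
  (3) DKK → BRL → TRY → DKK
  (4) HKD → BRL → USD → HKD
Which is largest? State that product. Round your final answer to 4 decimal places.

(1) 0.536 × 1.08 × 1.59 = 0.92042
(2) 2.03 × 0.55 × 0.894 = 0.99815
(3) 0.709 × 5.08 × 0.246 = 0.88602
(4) 0.7 × 0.163 × 9.22 = 1.05200
Highest is cycle (4) at 1.0520 (>1, arbitrage).

1.0520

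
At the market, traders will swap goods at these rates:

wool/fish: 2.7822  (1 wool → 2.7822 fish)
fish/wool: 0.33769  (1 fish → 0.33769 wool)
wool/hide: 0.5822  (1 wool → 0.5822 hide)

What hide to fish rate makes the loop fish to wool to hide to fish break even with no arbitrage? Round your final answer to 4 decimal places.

5.0864

Known legs of the cycle: 0.33769 × 0.5822 = 0.196603118
For no arbitrage the full-cycle product must be 1, so the missing rate is 1 / 0.196603118 ≈ 5.086389.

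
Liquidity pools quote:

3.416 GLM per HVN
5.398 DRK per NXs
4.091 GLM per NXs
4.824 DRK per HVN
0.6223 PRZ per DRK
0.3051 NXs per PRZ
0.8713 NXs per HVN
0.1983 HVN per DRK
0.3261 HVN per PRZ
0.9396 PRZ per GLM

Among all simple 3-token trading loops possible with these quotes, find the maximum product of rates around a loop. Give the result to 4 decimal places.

1.1728

GLM→PRZ→NXs→GLM: 0.9396 × 0.3051 × 4.091 = 1.17277
GLM→PRZ→HVN→GLM: 0.9396 × 0.3261 × 3.416 = 1.04667
NXs→DRK→PRZ→NXs: 5.398 × 0.6223 × 0.3051 = 1.02488
HVN→DRK→PRZ→HVN: 4.824 × 0.6223 × 0.3261 = 0.97894
NXs→DRK→HVN→NXs: 5.398 × 0.1983 × 0.8713 = 0.93266
Maximum is GLM→PRZ→NXs→GLM at 1.1728; arbitrage exists.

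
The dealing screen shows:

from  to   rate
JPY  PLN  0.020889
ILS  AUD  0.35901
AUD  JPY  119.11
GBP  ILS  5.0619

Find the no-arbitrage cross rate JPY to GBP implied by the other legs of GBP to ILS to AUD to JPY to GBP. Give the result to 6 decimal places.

0.004620

Known legs of the cycle: 5.0619 × 0.35901 × 119.11 = 216.45535356009
For no arbitrage the full-cycle product must be 1, so the missing rate is 1 / 216.45535356009 ≈ 0.00461989.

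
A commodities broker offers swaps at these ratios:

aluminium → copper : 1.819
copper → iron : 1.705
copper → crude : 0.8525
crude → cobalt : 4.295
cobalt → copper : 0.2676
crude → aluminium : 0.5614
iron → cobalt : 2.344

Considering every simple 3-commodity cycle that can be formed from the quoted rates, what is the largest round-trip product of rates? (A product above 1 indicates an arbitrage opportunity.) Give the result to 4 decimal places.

cobalt→copper→iron→cobalt: 0.2676 × 1.705 × 2.344 = 1.06947
cobalt→copper→crude→cobalt: 0.2676 × 0.8525 × 4.295 = 0.97981
crude→aluminium→copper→crude: 0.5614 × 1.819 × 0.8525 = 0.87056
Maximum is cobalt→copper→iron→cobalt at 1.0695; arbitrage exists.

1.0695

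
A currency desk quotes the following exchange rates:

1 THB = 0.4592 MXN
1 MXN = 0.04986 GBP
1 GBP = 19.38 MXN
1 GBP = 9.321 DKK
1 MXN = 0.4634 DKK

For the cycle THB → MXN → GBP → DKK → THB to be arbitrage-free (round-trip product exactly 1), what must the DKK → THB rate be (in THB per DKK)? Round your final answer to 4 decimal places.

4.6858

Known legs of the cycle: 0.4592 × 0.04986 × 9.321 = 0.213410931552
For no arbitrage the full-cycle product must be 1, so the missing rate is 1 / 0.213410931552 ≈ 4.685796.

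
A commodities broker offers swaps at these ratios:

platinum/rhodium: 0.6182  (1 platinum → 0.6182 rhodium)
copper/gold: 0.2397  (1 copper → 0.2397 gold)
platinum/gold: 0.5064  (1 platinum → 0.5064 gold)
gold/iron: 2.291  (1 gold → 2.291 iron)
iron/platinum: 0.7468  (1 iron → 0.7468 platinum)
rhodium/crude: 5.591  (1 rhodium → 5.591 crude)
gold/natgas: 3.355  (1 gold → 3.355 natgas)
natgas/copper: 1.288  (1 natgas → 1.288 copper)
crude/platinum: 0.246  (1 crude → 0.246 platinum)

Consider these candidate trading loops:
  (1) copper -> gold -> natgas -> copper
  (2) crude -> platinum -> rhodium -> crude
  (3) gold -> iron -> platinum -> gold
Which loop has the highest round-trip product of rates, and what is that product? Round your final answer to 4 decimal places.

(1) 0.2397 × 3.355 × 1.288 = 1.03580
(2) 0.246 × 0.6182 × 5.591 = 0.85026
(3) 2.291 × 0.7468 × 0.5064 = 0.86641
Highest is cycle (1) at 1.0358 (>1, arbitrage).

1.0358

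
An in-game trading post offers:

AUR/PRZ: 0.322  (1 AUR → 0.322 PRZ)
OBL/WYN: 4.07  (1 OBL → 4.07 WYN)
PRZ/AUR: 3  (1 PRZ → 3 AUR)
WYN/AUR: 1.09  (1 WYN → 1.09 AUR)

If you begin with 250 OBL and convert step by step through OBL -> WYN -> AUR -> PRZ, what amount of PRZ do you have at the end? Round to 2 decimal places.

357.12

250 OBL × 4.07 = 1017.5 WYN
1017.5 WYN × 1.09 = 1109.075 AUR
1109.075 AUR × 0.322 = 357.12215 PRZ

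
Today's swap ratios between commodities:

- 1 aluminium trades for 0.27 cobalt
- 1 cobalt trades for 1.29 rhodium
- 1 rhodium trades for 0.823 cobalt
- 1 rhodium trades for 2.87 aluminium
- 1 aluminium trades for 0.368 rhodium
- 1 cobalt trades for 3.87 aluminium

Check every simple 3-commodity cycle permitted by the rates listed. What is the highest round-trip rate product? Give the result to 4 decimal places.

rhodium→cobalt→aluminium→rhodium: 0.823 × 3.87 × 0.368 = 1.17208
rhodium→aluminium→cobalt→rhodium: 2.87 × 0.27 × 1.29 = 0.99962
Maximum is rhodium→cobalt→aluminium→rhodium at 1.1721; arbitrage exists.

1.1721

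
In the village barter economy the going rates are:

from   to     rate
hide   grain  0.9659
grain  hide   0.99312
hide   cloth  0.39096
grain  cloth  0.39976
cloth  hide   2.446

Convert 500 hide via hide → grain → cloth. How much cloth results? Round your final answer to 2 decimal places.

193.06

500 hide × 0.9659 = 482.95 grain
482.95 grain × 0.39976 = 193.064092 cloth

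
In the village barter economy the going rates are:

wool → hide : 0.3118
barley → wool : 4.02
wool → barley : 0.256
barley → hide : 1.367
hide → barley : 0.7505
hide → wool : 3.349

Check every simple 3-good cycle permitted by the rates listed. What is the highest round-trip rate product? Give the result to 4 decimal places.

1.1720

wool→barley→hide→wool: 0.256 × 1.367 × 3.349 = 1.17199
wool→hide→barley→wool: 0.3118 × 0.7505 × 4.02 = 0.94070
Maximum is wool→barley→hide→wool at 1.1720; arbitrage exists.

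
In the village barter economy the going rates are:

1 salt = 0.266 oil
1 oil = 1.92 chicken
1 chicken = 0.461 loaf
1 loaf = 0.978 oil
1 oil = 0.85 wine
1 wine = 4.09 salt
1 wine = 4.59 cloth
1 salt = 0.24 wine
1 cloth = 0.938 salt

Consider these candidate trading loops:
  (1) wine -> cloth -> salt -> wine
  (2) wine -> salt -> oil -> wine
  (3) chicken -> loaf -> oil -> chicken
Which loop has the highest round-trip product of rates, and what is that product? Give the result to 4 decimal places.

1.0333

(1) 4.59 × 0.938 × 0.24 = 1.03330
(2) 4.09 × 0.266 × 0.85 = 0.92475
(3) 0.461 × 0.978 × 1.92 = 0.86565
Highest is cycle (1) at 1.0333 (>1, arbitrage).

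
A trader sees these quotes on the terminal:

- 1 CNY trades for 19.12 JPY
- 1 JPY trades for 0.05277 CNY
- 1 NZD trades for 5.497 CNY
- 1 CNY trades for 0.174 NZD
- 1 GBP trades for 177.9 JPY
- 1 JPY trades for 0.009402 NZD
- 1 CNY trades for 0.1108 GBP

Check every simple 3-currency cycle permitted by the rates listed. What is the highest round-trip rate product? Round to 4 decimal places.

1.0402

GBP→JPY→CNY→GBP: 177.9 × 0.05277 × 0.1108 = 1.04017
NZD→CNY→JPY→NZD: 5.497 × 19.12 × 0.009402 = 0.98818
Maximum is GBP→JPY→CNY→GBP at 1.0402; arbitrage exists.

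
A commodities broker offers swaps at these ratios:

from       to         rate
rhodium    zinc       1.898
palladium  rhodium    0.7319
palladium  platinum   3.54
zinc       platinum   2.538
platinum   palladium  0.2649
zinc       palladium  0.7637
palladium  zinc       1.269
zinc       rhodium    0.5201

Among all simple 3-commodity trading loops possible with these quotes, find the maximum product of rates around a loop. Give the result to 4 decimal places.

palladium→rhodium→zinc→palladium: 0.7319 × 1.898 × 0.7637 = 1.06089
palladium→zinc→platinum→palladium: 1.269 × 2.538 × 0.2649 = 0.85317
Maximum is palladium→rhodium→zinc→palladium at 1.0609; arbitrage exists.

1.0609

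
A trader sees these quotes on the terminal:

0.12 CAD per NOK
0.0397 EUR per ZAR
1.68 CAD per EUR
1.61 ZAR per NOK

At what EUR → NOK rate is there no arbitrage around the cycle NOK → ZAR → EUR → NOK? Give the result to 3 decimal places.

Known legs of the cycle: 1.61 × 0.0397 = 0.063917
For no arbitrage the full-cycle product must be 1, so the missing rate is 1 / 0.063917 ≈ 15.64529.

15.645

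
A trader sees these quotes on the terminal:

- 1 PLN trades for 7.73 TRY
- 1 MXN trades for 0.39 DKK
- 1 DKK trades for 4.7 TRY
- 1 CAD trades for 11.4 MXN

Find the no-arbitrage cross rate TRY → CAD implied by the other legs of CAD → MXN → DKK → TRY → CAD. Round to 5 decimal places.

Known legs of the cycle: 11.4 × 0.39 × 4.7 = 20.8962
For no arbitrage the full-cycle product must be 1, so the missing rate is 1 / 20.8962 ≈ 0.0478556.

0.04786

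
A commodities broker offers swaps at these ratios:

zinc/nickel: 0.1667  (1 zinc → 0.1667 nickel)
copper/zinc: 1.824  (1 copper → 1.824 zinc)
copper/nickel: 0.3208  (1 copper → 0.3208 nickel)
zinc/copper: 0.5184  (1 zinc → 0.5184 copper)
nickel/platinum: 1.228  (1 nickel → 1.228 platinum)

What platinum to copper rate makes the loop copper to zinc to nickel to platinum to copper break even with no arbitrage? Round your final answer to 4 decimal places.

Known legs of the cycle: 1.824 × 0.1667 × 1.228 = 0.3733866624
For no arbitrage the full-cycle product must be 1, so the missing rate is 1 / 0.3733866624 ≈ 2.678189.

2.6782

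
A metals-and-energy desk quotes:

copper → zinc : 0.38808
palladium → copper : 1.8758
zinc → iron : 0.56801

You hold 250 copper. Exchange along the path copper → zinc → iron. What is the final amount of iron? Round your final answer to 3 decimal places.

55.108

250 copper × 0.38808 = 97.02 zinc
97.02 zinc × 0.56801 = 55.1083302 iron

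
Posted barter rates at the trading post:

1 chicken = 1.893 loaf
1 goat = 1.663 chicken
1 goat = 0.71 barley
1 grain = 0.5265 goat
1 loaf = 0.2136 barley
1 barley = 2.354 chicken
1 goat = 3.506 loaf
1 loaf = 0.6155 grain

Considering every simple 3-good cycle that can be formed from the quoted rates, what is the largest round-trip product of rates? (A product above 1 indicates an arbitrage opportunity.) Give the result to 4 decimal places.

1.1362

loaf→grain→goat→loaf: 0.6155 × 0.5265 × 3.506 = 1.13616
loaf→barley→chicken→loaf: 0.2136 × 2.354 × 1.893 = 0.95183
Maximum is loaf→grain→goat→loaf at 1.1362; arbitrage exists.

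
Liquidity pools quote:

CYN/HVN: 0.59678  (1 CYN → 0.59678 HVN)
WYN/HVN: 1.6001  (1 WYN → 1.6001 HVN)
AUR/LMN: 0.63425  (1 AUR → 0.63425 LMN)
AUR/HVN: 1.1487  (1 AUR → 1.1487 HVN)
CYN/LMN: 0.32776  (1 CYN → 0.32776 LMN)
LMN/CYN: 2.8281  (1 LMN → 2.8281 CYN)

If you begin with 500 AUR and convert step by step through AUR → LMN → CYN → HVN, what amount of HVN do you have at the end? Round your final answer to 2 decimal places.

535.23

500 AUR × 0.63425 = 317.125 LMN
317.125 LMN × 2.8281 = 896.8612125 CYN
896.8612125 CYN × 0.59678 = 535.22883439575 HVN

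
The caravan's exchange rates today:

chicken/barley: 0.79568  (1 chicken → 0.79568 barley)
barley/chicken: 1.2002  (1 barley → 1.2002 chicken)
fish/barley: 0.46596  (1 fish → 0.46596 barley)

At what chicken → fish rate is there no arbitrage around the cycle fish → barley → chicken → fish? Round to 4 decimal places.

1.7881

Known legs of the cycle: 0.46596 × 1.2002 = 0.559245192
For no arbitrage the full-cycle product must be 1, so the missing rate is 1 / 0.559245192 ≈ 1.788124.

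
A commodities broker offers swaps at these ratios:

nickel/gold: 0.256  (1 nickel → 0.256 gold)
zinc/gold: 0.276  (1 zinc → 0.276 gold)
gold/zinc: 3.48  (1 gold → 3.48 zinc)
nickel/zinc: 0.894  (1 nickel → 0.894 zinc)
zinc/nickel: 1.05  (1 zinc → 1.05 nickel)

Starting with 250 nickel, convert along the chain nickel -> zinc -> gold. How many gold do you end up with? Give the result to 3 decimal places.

250 nickel × 0.894 = 223.5 zinc
223.5 zinc × 0.276 = 61.686 gold

61.686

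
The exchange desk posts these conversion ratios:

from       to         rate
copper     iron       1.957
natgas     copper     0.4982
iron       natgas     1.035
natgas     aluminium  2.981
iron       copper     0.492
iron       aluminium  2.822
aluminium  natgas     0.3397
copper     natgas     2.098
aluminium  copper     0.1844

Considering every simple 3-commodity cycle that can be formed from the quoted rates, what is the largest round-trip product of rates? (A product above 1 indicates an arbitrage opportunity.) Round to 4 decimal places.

1.1533

copper→natgas→aluminium→copper: 2.098 × 2.981 × 0.1844 = 1.15326
iron→aluminium→copper→iron: 2.822 × 0.1844 × 1.957 = 1.01838
iron→natgas→copper→iron: 1.035 × 0.4982 × 1.957 = 1.00910
Maximum is copper→natgas→aluminium→copper at 1.1533; arbitrage exists.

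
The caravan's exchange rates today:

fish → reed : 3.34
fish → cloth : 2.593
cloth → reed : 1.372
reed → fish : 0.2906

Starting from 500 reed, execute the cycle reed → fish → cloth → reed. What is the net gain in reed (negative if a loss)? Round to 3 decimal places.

16.919

500 reed × 0.2906 = 145.3 fish
145.3 fish × 2.593 = 376.7629 cloth
376.7629 cloth × 1.372 = 516.9186988 reed
Net change: 516.9186988 − 500 = 16.9186988 reed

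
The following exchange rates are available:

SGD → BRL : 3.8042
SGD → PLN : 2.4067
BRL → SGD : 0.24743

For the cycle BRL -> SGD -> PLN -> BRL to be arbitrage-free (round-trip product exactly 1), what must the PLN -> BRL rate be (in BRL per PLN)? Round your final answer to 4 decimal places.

1.6793

Known legs of the cycle: 0.24743 × 2.4067 = 0.595489781
For no arbitrage the full-cycle product must be 1, so the missing rate is 1 / 0.595489781 ≈ 1.679290.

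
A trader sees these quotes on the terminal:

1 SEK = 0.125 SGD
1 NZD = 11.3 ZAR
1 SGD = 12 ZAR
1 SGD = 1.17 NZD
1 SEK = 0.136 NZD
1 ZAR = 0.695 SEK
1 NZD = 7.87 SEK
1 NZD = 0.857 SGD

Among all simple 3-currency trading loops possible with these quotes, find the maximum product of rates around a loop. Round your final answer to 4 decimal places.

1.1510

SEK→SGD→NZD→SEK: 0.125 × 1.17 × 7.87 = 1.15099
SEK→NZD→ZAR→SEK: 0.136 × 11.3 × 0.695 = 1.06808
SEK→SGD→ZAR→SEK: 0.125 × 12 × 0.695 = 1.04250
Maximum is SEK→SGD→NZD→SEK at 1.1510; arbitrage exists.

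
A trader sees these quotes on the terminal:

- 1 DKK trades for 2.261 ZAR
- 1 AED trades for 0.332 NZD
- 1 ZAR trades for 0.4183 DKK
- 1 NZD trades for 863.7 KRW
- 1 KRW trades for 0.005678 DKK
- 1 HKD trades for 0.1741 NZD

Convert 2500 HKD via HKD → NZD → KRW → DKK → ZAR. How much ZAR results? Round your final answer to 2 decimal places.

4826.11

2500 HKD × 0.1741 = 435.25 NZD
435.25 NZD × 863.7 = 375925.425 KRW
375925.425 KRW × 0.005678 = 2134.50456315 DKK
2134.50456315 DKK × 2.261 = 4826.11481728215 ZAR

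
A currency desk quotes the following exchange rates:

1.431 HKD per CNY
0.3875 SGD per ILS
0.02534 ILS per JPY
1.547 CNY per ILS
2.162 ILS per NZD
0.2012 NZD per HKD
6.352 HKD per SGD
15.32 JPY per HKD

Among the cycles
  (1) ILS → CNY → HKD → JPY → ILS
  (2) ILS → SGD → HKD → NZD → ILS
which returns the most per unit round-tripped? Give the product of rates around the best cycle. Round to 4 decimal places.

(1) 1.547 × 1.431 × 15.32 × 0.02534 = 0.85940
(2) 0.3875 × 6.352 × 0.2012 × 2.162 = 1.07070
Highest is cycle (2) at 1.0707 (>1, arbitrage).

1.0707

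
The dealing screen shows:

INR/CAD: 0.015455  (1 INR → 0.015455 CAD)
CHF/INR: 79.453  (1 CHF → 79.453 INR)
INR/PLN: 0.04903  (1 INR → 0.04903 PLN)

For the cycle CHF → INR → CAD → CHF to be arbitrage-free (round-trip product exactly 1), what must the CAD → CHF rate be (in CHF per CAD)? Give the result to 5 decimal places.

Known legs of the cycle: 79.453 × 0.015455 = 1.227946115
For no arbitrage the full-cycle product must be 1, so the missing rate is 1 / 1.227946115 ≈ 0.8143680.

0.81437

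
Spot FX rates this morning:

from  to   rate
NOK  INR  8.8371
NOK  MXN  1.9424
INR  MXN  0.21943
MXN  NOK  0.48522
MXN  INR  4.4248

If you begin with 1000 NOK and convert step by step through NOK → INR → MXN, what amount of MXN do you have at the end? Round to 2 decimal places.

1000 NOK × 8.8371 = 8837.1 INR
8837.1 INR × 0.21943 = 1939.124853 MXN

1939.12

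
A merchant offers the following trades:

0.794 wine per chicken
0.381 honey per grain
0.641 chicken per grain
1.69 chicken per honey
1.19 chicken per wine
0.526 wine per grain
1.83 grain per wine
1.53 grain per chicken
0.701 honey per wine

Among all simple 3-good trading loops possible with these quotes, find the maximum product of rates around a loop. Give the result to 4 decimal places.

0.9852

honey→chicken→grain→honey: 1.69 × 1.53 × 0.381 = 0.98515
grain→wine→chicken→grain: 0.526 × 1.19 × 1.53 = 0.95769
honey→chicken→wine→honey: 1.69 × 0.794 × 0.701 = 0.94064
grain→chicken→wine→grain: 0.641 × 0.794 × 1.83 = 0.93139
Maximum is honey→chicken→grain→honey at 0.9852; no arbitrage — every cycle loses value.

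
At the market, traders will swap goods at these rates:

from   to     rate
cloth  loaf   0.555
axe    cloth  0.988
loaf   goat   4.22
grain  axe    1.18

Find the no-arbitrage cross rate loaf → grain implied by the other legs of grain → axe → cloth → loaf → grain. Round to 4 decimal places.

Known legs of the cycle: 1.18 × 0.988 × 0.555 = 0.6470412
For no arbitrage the full-cycle product must be 1, so the missing rate is 1 / 0.6470412 ≈ 1.545497.

1.5455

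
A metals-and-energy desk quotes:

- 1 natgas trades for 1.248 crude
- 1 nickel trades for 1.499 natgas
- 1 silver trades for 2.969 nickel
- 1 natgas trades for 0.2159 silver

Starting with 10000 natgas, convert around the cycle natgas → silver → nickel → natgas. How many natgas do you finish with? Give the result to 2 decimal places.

10000 natgas × 0.2159 = 2159 silver
2159 silver × 2.969 = 6410.071 nickel
6410.071 nickel × 1.499 = 9608.696429 natgas

9608.70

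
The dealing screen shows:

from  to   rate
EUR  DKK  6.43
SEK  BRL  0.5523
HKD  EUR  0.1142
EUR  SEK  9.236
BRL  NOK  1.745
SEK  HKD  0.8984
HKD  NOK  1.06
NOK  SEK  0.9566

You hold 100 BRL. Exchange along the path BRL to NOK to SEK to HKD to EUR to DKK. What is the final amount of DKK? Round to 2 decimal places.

100 BRL × 1.745 = 174.5 NOK
174.5 NOK × 0.9566 = 166.9267 SEK
166.9267 SEK × 0.8984 = 149.96694728 HKD
149.96694728 HKD × 0.1142 = 17.126225379376 EUR
17.126225379376 EUR × 6.43 = 110.12162918938768 DKK

110.12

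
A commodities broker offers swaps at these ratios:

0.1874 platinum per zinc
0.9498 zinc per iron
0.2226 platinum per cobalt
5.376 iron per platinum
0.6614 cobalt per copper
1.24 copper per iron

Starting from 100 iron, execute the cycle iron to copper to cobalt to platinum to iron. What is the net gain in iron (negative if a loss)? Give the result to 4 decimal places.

-1.8545

100 iron × 1.24 = 124 copper
124 copper × 0.6614 = 82.0136 cobalt
82.0136 cobalt × 0.2226 = 18.25622736 platinum
18.25622736 platinum × 5.376 = 98.14547828736 iron
Net change: 98.14547828736 − 100 = -1.85452171264 iron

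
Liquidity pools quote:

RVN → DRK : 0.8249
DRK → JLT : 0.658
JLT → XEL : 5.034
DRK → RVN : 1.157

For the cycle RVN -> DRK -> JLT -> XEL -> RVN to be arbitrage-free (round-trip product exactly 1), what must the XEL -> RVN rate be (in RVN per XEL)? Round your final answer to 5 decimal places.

Known legs of the cycle: 0.8249 × 0.658 × 5.034 = 2.7323756628
For no arbitrage the full-cycle product must be 1, so the missing rate is 1 / 2.7323756628 ≈ 0.3659819.

0.36598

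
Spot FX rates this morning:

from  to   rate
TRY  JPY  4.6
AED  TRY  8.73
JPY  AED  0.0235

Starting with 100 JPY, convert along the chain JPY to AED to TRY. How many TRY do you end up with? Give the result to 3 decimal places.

100 JPY × 0.0235 = 2.35 AED
2.35 AED × 8.73 = 20.5155 TRY

20.516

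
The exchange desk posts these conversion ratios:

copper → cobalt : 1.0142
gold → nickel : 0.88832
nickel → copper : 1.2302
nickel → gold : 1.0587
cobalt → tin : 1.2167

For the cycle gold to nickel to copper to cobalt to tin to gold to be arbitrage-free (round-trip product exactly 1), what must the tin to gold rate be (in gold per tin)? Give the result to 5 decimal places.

Known legs of the cycle: 0.88832 × 1.2302 × 1.0142 × 1.2167 = 1.34850411811050496
For no arbitrage the full-cycle product must be 1, so the missing rate is 1 / 1.34850411811050496 ≈ 0.7415624.

0.74156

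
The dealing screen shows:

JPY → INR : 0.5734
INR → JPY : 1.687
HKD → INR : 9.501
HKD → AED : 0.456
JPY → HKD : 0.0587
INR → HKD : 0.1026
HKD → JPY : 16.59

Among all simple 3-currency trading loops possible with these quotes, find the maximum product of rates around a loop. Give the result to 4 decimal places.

HKD→JPY→INR→HKD: 16.59 × 0.5734 × 0.1026 = 0.97600
HKD→INR→JPY→HKD: 9.501 × 1.687 × 0.0587 = 0.94085
Maximum is HKD→JPY→INR→HKD at 0.9760; no arbitrage — every cycle loses value.

0.9760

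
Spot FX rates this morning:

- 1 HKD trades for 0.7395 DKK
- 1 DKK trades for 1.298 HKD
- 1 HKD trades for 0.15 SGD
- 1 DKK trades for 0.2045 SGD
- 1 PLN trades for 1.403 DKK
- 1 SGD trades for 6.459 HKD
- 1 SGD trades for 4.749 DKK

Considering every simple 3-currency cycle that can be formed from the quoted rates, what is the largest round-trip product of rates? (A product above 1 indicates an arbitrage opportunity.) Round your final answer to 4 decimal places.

HKD→DKK→SGD→HKD: 0.7395 × 0.2045 × 6.459 = 0.97678
HKD→SGD→DKK→HKD: 0.15 × 4.749 × 1.298 = 0.92463
Maximum is HKD→DKK→SGD→HKD at 0.9768; no arbitrage — every cycle loses value.

0.9768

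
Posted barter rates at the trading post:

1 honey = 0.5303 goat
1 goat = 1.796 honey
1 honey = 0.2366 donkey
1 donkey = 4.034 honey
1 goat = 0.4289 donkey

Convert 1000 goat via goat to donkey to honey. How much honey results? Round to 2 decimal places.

1000 goat × 0.4289 = 428.9 donkey
428.9 donkey × 4.034 = 1730.1826 honey

1730.18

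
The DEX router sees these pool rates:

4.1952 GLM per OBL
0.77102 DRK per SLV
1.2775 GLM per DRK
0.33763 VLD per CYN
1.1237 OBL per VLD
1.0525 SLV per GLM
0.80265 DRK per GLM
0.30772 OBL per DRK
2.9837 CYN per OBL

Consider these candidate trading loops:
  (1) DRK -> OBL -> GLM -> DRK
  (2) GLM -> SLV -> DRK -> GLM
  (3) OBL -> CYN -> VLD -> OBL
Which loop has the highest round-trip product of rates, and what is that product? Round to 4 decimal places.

1.1320

(1) 0.30772 × 4.1952 × 0.80265 = 1.03618
(2) 1.0525 × 0.77102 × 1.2775 = 1.03669
(3) 2.9837 × 0.33763 × 1.1237 = 1.13200
Highest is cycle (3) at 1.1320 (>1, arbitrage).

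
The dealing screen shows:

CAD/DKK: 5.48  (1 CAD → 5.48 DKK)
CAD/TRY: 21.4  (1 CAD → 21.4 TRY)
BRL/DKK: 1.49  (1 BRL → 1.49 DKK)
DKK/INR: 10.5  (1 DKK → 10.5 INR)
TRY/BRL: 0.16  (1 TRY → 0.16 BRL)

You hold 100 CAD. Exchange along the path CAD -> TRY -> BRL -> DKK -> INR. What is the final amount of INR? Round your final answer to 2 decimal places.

5356.85

100 CAD × 21.4 = 2140 TRY
2140 TRY × 0.16 = 342.4 BRL
342.4 BRL × 1.49 = 510.176 DKK
510.176 DKK × 10.5 = 5356.848 INR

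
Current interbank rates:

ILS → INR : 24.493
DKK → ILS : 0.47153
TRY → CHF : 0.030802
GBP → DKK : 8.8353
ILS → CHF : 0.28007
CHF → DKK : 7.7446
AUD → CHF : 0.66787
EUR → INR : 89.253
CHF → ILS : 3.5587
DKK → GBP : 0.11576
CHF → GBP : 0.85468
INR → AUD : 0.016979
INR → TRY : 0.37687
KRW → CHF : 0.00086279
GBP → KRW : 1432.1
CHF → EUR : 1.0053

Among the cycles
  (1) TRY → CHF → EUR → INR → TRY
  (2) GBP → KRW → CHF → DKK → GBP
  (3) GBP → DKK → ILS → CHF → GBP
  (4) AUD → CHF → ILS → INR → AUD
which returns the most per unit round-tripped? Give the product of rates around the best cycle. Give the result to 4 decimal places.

(1) 0.030802 × 1.0053 × 89.253 × 0.37687 = 1.04157
(2) 1432.1 × 0.00086279 × 7.7446 × 0.11576 = 1.10774
(3) 8.8353 × 0.47153 × 0.28007 × 0.85468 = 0.99724
(4) 0.66787 × 3.5587 × 24.493 × 0.016979 = 0.98841
Highest is cycle (2) at 1.1077 (>1, arbitrage).

1.1077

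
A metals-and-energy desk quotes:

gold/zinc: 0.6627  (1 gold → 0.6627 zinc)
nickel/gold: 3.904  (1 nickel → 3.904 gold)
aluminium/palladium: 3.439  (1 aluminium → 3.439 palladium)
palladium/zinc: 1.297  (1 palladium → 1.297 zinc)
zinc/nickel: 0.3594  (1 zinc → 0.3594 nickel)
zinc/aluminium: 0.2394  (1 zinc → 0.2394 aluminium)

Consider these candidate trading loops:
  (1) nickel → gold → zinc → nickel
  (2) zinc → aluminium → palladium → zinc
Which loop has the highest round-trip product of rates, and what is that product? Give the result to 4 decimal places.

(1) 3.904 × 0.6627 × 0.3594 = 0.92983
(2) 0.2394 × 3.439 × 1.297 = 1.06782
Highest is cycle (2) at 1.0678 (>1, arbitrage).

1.0678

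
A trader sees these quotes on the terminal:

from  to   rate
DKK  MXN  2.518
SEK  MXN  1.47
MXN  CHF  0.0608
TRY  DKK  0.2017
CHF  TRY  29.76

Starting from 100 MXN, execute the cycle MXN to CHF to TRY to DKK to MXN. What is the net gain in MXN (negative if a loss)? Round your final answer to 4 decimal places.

-8.1037

100 MXN × 0.0608 = 6.08 CHF
6.08 CHF × 29.76 = 180.9408 TRY
180.9408 TRY × 0.2017 = 36.49575936 DKK
36.49575936 DKK × 2.518 = 91.89632206848 MXN
Net change: 91.89632206848 − 100 = -8.10367793152 MXN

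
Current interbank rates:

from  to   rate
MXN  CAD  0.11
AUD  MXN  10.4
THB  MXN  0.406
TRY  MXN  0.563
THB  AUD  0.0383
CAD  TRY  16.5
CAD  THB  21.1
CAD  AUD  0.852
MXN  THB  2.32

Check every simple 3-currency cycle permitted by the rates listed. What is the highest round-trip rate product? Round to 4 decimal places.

TRY→MXN→CAD→TRY: 0.563 × 0.11 × 16.5 = 1.02185
AUD→MXN→CAD→AUD: 10.4 × 0.11 × 0.852 = 0.97469
THB→MXN→CAD→THB: 0.406 × 0.11 × 21.1 = 0.94233
AUD→MXN→THB→AUD: 10.4 × 2.32 × 0.0383 = 0.92410
Maximum is TRY→MXN→CAD→TRY at 1.0218; arbitrage exists.

1.0218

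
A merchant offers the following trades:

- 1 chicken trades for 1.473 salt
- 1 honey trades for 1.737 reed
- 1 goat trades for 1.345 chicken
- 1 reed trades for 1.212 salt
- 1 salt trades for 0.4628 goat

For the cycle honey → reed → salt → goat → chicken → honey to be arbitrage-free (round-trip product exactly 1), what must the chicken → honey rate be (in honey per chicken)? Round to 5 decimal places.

Known legs of the cycle: 1.737 × 1.212 × 0.4628 × 1.345 = 1.310442811704
For no arbitrage the full-cycle product must be 1, so the missing rate is 1 / 1.310442811704 ≈ 0.7631008.

0.76310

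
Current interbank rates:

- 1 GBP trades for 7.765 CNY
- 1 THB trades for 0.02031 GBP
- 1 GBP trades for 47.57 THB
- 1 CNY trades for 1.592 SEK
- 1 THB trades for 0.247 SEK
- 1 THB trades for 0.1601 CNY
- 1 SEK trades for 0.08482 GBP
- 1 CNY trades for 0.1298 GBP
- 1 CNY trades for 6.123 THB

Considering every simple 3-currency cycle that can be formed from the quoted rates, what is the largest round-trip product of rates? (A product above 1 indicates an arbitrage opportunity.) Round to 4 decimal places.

CNY→SEK→GBP→CNY: 1.592 × 0.08482 × 7.765 = 1.04853
SEK→GBP→THB→SEK: 0.08482 × 47.57 × 0.247 = 0.99662
CNY→GBP→THB→CNY: 0.1298 × 47.57 × 0.1601 = 0.98855
CNY→THB→GBP→CNY: 6.123 × 0.02031 × 7.765 = 0.96564
Maximum is CNY→SEK→GBP→CNY at 1.0485; arbitrage exists.

1.0485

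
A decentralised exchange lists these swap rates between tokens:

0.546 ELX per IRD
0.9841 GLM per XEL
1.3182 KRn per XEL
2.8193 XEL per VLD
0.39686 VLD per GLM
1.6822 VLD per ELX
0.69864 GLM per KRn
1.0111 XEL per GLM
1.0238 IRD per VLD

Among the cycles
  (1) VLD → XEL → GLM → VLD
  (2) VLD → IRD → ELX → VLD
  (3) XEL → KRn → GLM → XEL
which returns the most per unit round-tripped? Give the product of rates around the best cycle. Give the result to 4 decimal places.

1.1011

(1) 2.8193 × 0.9841 × 0.39686 = 1.10108
(2) 1.0238 × 0.546 × 1.6822 = 0.94034
(3) 1.3182 × 0.69864 × 1.0111 = 0.93117
Highest is cycle (1) at 1.1011 (>1, arbitrage).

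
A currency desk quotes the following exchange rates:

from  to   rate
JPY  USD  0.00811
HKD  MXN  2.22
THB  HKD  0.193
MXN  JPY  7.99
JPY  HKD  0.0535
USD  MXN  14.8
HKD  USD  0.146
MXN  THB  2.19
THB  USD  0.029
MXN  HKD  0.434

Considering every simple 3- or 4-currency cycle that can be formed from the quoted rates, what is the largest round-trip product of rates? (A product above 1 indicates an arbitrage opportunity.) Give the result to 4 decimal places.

0.9590

JPY→USD→MXN→JPY: 0.00811 × 14.8 × 7.99 = 0.95902
JPY→HKD→MXN→JPY: 0.0535 × 2.22 × 7.99 = 0.94897
MXN→THB→USD→MXN: 2.19 × 0.029 × 14.8 = 0.93995
MXN→THB→HKD→MXN: 2.19 × 0.193 × 2.22 = 0.93833
MXN→HKD→USD→MXN: 0.434 × 0.146 × 14.8 = 0.93779
JPY→HKD→USD→MXN→JPY: 0.0535 × 0.146 × 14.8 × 7.99 = 0.92367
MXN→THB→HKD→USD→MXN: 2.19 × 0.193 × 0.146 × 14.8 = 0.91331
Maximum is JPY→USD→MXN→JPY at 0.9590; no arbitrage — every cycle loses value.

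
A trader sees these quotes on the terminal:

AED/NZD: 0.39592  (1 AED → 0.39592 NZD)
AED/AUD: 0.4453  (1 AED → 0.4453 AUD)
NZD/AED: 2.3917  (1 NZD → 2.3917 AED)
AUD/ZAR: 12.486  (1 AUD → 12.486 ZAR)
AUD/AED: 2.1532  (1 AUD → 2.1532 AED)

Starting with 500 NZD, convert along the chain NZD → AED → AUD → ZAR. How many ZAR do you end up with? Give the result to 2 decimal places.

500 NZD × 2.3917 = 1195.85 AED
1195.85 AED × 0.4453 = 532.512005 AUD
532.512005 AUD × 12.486 = 6648.94489443 ZAR

6648.94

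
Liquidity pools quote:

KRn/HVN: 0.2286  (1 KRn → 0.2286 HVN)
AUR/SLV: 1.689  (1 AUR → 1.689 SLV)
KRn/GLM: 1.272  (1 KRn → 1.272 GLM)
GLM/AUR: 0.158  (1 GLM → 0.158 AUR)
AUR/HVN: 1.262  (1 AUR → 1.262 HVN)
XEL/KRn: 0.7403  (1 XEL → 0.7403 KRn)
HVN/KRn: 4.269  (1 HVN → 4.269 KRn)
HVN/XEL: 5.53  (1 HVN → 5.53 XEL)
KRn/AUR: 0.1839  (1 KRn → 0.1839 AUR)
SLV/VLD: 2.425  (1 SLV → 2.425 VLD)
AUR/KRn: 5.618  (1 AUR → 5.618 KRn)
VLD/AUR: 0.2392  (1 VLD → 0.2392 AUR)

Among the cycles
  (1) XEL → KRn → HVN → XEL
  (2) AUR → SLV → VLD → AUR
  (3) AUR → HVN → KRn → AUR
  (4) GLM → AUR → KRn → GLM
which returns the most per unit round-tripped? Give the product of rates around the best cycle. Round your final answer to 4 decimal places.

(1) 0.7403 × 0.2286 × 5.53 = 0.93586
(2) 1.689 × 2.425 × 0.2392 = 0.97972
(3) 1.262 × 4.269 × 0.1839 = 0.99076
(4) 0.158 × 5.618 × 1.272 = 1.12908
Highest is cycle (4) at 1.1291 (>1, arbitrage).

1.1291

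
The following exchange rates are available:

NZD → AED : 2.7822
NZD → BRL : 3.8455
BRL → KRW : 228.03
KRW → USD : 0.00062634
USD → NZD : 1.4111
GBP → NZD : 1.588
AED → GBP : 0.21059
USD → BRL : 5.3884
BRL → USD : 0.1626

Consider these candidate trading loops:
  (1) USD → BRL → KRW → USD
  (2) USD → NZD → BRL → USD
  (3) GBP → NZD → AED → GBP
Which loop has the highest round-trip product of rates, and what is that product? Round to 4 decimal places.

0.9304

(1) 5.3884 × 228.03 × 0.00062634 = 0.76959
(2) 1.4111 × 3.8455 × 0.1626 = 0.88233
(3) 1.588 × 2.7822 × 0.21059 = 0.93041
Highest is cycle (3) at 0.9304 (≤1, no arbitrage).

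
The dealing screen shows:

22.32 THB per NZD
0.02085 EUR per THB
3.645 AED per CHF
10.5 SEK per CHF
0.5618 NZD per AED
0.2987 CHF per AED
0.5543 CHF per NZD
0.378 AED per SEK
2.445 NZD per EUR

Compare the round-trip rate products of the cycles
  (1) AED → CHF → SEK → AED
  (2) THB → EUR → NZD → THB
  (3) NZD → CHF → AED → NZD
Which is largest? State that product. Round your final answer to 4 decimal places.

1.1855

(1) 0.2987 × 10.5 × 0.378 = 1.18554
(2) 0.02085 × 2.445 × 22.32 = 1.13783
(3) 0.5543 × 3.645 × 0.5618 = 1.13507
Highest is cycle (1) at 1.1855 (>1, arbitrage).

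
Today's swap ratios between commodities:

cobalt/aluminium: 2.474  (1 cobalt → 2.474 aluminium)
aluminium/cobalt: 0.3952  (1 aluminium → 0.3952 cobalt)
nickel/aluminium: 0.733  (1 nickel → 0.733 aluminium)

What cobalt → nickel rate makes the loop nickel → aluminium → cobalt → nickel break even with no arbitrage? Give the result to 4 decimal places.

3.4521

Known legs of the cycle: 0.733 × 0.3952 = 0.2896816
For no arbitrage the full-cycle product must be 1, so the missing rate is 1 / 0.2896816 ≈ 3.452066.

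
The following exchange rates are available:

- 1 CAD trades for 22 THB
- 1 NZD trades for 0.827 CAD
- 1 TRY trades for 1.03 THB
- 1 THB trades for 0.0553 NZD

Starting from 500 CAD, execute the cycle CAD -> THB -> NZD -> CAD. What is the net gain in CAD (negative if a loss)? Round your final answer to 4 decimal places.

500 CAD × 22 = 11000 THB
11000 THB × 0.0553 = 608.3 NZD
608.3 NZD × 0.827 = 503.0641 CAD
Net change: 503.0641 − 500 = 3.0641 CAD

3.0641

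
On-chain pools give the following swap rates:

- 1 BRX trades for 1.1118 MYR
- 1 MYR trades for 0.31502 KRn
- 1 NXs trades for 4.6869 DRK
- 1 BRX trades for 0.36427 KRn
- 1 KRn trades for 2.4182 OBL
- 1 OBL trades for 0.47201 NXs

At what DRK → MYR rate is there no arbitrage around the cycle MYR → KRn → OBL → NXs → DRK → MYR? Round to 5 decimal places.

0.59338

Known legs of the cycle: 0.31502 × 2.4182 × 0.47201 × 4.6869 = 1.685261235298464516
For no arbitrage the full-cycle product must be 1, so the missing rate is 1 / 1.685261235298464516 ≈ 0.5933798.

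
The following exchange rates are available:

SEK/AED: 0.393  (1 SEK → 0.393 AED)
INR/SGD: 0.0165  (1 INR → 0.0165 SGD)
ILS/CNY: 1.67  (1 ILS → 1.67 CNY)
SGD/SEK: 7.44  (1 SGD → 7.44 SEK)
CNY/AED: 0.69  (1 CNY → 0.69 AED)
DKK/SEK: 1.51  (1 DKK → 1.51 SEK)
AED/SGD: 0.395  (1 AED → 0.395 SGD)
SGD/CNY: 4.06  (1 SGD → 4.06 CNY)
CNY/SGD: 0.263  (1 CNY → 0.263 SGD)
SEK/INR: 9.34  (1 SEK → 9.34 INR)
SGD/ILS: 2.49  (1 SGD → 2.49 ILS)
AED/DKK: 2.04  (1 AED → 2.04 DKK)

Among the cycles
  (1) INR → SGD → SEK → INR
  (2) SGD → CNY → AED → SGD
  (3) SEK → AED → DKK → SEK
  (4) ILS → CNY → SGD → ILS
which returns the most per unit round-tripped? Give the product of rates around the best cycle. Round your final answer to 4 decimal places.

(1) 0.0165 × 7.44 × 9.34 = 1.14658
(2) 4.06 × 0.69 × 0.395 = 1.10655
(3) 0.393 × 2.04 × 1.51 = 1.21060
(4) 1.67 × 0.263 × 2.49 = 1.09363
Highest is cycle (3) at 1.2106 (>1, arbitrage).

1.2106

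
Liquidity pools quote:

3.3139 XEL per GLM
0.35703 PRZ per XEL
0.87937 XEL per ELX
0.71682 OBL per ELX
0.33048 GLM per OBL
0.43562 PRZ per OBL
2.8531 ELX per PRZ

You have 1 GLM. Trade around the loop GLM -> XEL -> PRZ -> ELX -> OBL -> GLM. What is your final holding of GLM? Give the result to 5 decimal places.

1 GLM × 3.3139 = 3.3139 XEL
3.3139 XEL × 0.35703 = 1.183161717 PRZ
1.183161717 PRZ × 2.8531 = 3.3756786947727 ELX
3.3756786947727 ELX × 0.71682 = 2.419754001986966814 OBL
2.419754001986966814 OBL × 0.33048 = 0.79968030257665279269072 GLM

0.79968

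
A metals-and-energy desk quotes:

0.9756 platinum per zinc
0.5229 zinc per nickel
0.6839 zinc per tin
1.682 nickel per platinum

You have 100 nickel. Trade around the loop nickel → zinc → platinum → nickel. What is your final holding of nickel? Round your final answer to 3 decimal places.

85.806

100 nickel × 0.5229 = 52.29 zinc
52.29 zinc × 0.9756 = 51.014124 platinum
51.014124 platinum × 1.682 = 85.805756568 nickel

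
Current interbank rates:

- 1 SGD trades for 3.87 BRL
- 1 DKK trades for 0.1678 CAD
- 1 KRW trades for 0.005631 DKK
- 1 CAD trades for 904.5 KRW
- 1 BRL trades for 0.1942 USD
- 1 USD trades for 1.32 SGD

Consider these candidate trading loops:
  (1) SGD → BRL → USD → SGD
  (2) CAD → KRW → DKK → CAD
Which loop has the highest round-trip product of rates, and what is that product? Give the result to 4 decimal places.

0.9921

(1) 3.87 × 0.1942 × 1.32 = 0.99205
(2) 904.5 × 0.005631 × 0.1678 = 0.85465
Highest is cycle (1) at 0.9921 (≤1, no arbitrage).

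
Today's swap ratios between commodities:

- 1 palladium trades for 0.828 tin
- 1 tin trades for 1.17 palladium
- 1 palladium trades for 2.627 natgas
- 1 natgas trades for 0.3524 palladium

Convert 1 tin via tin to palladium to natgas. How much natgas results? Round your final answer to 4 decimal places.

1 tin × 1.17 = 1.17 palladium
1.17 palladium × 2.627 = 3.07359 natgas

3.0736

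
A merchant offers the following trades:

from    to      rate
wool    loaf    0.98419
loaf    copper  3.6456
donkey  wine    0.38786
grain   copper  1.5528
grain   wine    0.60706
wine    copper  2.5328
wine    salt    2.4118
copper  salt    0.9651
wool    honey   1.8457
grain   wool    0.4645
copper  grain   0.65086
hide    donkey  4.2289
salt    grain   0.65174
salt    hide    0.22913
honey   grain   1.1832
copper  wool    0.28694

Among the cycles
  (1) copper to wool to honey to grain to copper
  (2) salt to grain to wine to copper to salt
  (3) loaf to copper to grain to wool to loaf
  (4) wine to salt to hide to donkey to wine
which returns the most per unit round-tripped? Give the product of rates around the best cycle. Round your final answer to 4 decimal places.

1.0847

(1) 0.28694 × 1.8457 × 1.1832 × 1.5528 = 0.97303
(2) 0.65174 × 0.60706 × 2.5328 × 0.9651 = 0.96712
(3) 3.6456 × 0.65086 × 0.4645 × 0.98419 = 1.08473
(4) 2.4118 × 0.22913 × 4.2289 × 0.38786 = 0.90641
Highest is cycle (3) at 1.0847 (>1, arbitrage).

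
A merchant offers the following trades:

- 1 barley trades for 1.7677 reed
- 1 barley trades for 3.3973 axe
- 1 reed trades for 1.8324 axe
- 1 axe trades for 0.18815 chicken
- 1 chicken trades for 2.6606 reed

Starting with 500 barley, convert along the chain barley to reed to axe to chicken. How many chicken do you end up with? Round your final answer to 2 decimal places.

500 barley × 1.7677 = 883.85 reed
883.85 reed × 1.8324 = 1619.56674 axe
1619.56674 axe × 0.18815 = 304.721482131 chicken

304.72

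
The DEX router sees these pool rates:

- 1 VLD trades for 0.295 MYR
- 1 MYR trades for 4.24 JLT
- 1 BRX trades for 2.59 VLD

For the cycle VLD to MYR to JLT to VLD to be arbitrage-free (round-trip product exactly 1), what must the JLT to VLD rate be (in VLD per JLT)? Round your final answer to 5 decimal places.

Known legs of the cycle: 0.295 × 4.24 = 1.2508
For no arbitrage the full-cycle product must be 1, so the missing rate is 1 / 1.2508 ≈ 0.7994883.

0.79949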